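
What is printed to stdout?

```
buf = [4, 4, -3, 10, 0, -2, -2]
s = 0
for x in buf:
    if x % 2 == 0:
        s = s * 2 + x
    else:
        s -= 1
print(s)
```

x=4: even, s = 0*2+4 = 4
x=4: even, s = 4*2+4 = 12
x=-3: not even, s = 12-1 = 11
x=10: even, s = 11*2+10 = 32
x=0: even, s = 32*2+0 = 64
x=-2: even, s = 64*2+(-2) = 126
x=-2: even, s = 126*2+(-2) = 250

250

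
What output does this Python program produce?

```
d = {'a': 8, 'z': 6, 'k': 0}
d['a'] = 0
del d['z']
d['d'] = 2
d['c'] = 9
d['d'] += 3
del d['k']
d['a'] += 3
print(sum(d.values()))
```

d['a'] = 0 → {'a': 0, 'z': 6, 'k': 0}
del 'z' → {'a': 0, 'k': 0}
d['d'] = 2 → {'a': 0, 'k': 0, 'd': 2}
d['c'] = 9 → {'a': 0, 'k': 0, 'd': 2, 'c': 9}
d['d'] = 2+3 = 5 → {'a': 0, 'k': 0, 'd': 5, 'c': 9}
del 'k' → {'a': 0, 'd': 5, 'c': 9}
d['a'] = 0+3 = 3 → {'a': 3, 'd': 5, 'c': 9}
sum of values = 17

17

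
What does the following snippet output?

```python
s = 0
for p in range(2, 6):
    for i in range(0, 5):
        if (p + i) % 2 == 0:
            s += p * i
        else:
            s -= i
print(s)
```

p=2,i=0: even sum, s = 0+0 = 0
p=2,i=1: odd sum, s = 0-1 = -1
p=2,i=2: even sum, s = (-1)+4 = 3
p=2,i=3: odd sum, s = 3-3 = 0
p=2,i=4: even sum, s = 0+8 = 8
p=3,i=0: odd sum, s = 8-0 = 8
p=3,i=1: even sum, s = 8+3 = 11
p=3,i=2: odd sum, s = 11-2 = 9
p=3,i=3: even sum, s = 9+9 = 18
p=3,i=4: odd sum, s = 18-4 = 14
p=4,i=0: even sum, s = 14+0 = 14
p=4,i=1: odd sum, s = 14-1 = 13
p=4,i=2: even sum, s = 13+8 = 21
p=4,i=3: odd sum, s = 21-3 = 18
p=4,i=4: even sum, s = 18+16 = 34
p=5,i=0: odd sum, s = 34-0 = 34
p=5,i=1: even sum, s = 34+5 = 39
p=5,i=2: odd sum, s = 39-2 = 37
p=5,i=3: even sum, s = 37+15 = 52
p=5,i=4: odd sum, s = 52-4 = 48

48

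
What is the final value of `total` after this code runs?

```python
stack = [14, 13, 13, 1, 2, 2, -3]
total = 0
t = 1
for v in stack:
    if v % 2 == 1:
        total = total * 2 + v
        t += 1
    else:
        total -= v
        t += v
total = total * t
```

v=14: not odd, total = 0-14 = -14; t=15
v=13: odd, total = (-14)*2+13 = -15; t=16
v=13: odd, total = (-15)*2+13 = -17; t=17
v=1: odd, total = (-17)*2+1 = -33; t=18
v=2: not odd, total = (-33)-2 = -35; t=20
v=2: not odd, total = (-35)-2 = -37; t=22
v=-3: odd, total = (-37)*2+(-3) = -77; t=23
total*t = (-77)*23 = -1771

-1771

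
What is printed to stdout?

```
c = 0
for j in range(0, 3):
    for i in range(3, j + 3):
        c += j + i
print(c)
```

j=1,i=3: c = 0+4 = 4
j=2,i=3: c = 4+5 = 9
j=2,i=4: c = 9+6 = 15

15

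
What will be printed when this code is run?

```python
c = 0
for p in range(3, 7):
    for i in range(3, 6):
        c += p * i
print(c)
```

p=3,i=3: c = 0+9 = 9
p=3,i=4: c = 9+12 = 21
p=3,i=5: c = 21+15 = 36
p=4,i=3: c = 36+12 = 48
p=4,i=4: c = 48+16 = 64
p=4,i=5: c = 64+20 = 84
p=5,i=3: c = 84+15 = 99
p=5,i=4: c = 99+20 = 119
p=5,i=5: c = 119+25 = 144
p=6,i=3: c = 144+18 = 162
p=6,i=4: c = 162+24 = 186
p=6,i=5: c = 186+30 = 216

216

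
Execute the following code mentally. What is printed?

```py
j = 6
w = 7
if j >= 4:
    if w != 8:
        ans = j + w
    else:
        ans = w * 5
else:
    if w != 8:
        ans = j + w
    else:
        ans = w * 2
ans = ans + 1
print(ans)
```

j=6, w=7
j >= 4 is True; w != 8 is True
→ ans = j + w = 13
ans = 13+1 = 14

14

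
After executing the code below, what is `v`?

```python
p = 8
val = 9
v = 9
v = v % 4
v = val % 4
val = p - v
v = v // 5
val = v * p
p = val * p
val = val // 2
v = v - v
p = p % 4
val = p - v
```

0

v = 9%4 = 1
v = 9%4 = 1
val = 8-1 = 7
v = 1//5 = 0
val = 0*8 = 0
p = 0*8 = 0
val = 0//2 = 0
v = 0-0 = 0
p = 0%4 = 0
val = 0-0 = 0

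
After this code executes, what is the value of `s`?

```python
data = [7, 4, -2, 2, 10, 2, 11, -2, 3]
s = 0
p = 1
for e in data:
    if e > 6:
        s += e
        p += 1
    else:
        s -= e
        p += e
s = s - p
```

e=7: >6, s = 0+7 = 7; p=2
e=4: not >6, s = 7-4 = 3; p=6
e=-2: not >6, s = 3-(-2) = 5; p=4
e=2: not >6, s = 5-2 = 3; p=6
e=10: >6, s = 3+10 = 13; p=7
e=2: not >6, s = 13-2 = 11; p=9
e=11: >6, s = 11+11 = 22; p=10
e=-2: not >6, s = 22-(-2) = 24; p=8
e=3: not >6, s = 24-3 = 21; p=11
s-p = 21-11 = 10

10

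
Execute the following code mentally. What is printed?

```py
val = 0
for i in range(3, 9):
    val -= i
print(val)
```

i=3: val = 0-3 = -3
i=4: val = (-3)-4 = -7
i=5: val = (-7)-5 = -12
i=6: val = (-12)-6 = -18
i=7: val = (-18)-7 = -25
i=8: val = (-25)-8 = -33

-33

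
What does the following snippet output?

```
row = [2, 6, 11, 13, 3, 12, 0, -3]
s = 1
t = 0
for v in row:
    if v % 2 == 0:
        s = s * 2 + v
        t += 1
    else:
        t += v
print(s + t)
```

v=2: even, s = 1*2+2 = 4; t=1
v=6: even, s = 4*2+6 = 14; t=2
v=11: not even; t=13
v=13: not even; t=26
v=3: not even; t=29
v=12: even, s = 14*2+12 = 40; t=30
v=0: even, s = 40*2+0 = 80; t=31
v=-3: not even; t=28
s+t = 80+28 = 108

108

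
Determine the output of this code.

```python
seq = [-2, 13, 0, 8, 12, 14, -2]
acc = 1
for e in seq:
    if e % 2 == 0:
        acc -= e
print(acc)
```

-29

e=-2: even, acc = 1-(-2) = 3
e=13: not even
e=0: even, acc = 3-0 = 3
e=8: even, acc = 3-8 = -5
e=12: even, acc = (-5)-12 = -17
e=14: even, acc = (-17)-14 = -31
e=-2: even, acc = (-31)-(-2) = -29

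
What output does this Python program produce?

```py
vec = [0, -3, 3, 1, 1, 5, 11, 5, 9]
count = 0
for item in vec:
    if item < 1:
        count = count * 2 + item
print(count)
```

item=0: <1, count = 0*2+0 = 0
item=-3: <1, count = 0*2+(-3) = -3
item=3: not <1
item=1: not <1
item=1: not <1
item=5: not <1
item=11: not <1
item=5: not <1
item=9: not <1

-3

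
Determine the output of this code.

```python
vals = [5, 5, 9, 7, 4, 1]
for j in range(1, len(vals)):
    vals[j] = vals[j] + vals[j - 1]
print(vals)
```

[5, 10, 19, 26, 30, 31]

j=1: vals[1] = 5+5 = 10 → [5, 10, 9, 7, 4, 1]
j=2: vals[2] = 9+10 = 19 → [5, 10, 19, 7, 4, 1]
j=3: vals[3] = 7+19 = 26 → [5, 10, 19, 26, 4, 1]
j=4: vals[4] = 4+26 = 30 → [5, 10, 19, 26, 30, 1]
j=5: vals[5] = 1+30 = 31 → [5, 10, 19, 26, 30, 31]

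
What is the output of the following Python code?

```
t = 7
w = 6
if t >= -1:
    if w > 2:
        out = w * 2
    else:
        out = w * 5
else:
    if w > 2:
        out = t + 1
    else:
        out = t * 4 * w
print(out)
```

t=7, w=6
t >= -1 is True; w > 2 is True
→ out = w * 2 = 12

12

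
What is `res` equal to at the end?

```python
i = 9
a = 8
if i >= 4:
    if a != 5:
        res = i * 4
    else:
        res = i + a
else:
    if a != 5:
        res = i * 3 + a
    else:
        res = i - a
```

i=9, a=8
i >= 4 is True; a != 5 is True
→ res = i * 4 = 36

36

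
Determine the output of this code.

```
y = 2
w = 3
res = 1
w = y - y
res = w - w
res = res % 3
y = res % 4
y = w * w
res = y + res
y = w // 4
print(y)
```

w = 2-2 = 0
res = 0-0 = 0
res = 0%3 = 0
y = 0%4 = 0
y = 0*0 = 0
res = 0+0 = 0
y = 0//4 = 0

0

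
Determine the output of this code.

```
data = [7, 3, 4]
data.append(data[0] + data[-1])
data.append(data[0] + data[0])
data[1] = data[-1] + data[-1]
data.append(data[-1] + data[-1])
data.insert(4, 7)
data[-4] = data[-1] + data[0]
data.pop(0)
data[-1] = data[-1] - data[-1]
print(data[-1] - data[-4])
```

append data[0]+data[-1] = 7+4 = 11 → [7, 3, 4, 11]
append data[0]+data[0] = 7+7 = 14 → [7, 3, 4, 11, 14]
data[1] = data[-1]+data[-1] = 14+14 = 28 → [7, 28, 4, 11, 14]
append data[-1]+data[-1] = 14+14 = 28 → [7, 28, 4, 11, 14, 28]
insert 7 at 4 → [7, 28, 4, 11, 7, 14, 28]
data[-4] = data[-1]+data[0] = 28+7 = 35 → [7, 28, 4, 35, 7, 14, 28]
pop(0) removes 7 → [28, 4, 35, 7, 14, 28]
data[-1] = data[-1]-data[-1] = 28-28 = 0 → [28, 4, 35, 7, 14, 0]
data[-1]-data[-4] = 0-35 = -35

-35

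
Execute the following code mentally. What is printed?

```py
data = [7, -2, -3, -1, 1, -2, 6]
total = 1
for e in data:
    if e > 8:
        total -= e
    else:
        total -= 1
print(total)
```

-6

e=7: not >8, total = 1-1 = 0
e=-2: not >8, total = 0-1 = -1
e=-3: not >8, total = (-1)-1 = -2
e=-1: not >8, total = (-2)-1 = -3
e=1: not >8, total = (-3)-1 = -4
e=-2: not >8, total = (-4)-1 = -5
e=6: not >8, total = (-5)-1 = -6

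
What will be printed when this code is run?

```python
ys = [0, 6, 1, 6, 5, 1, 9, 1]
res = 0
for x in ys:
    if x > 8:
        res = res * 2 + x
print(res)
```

x=0: not >8
x=6: not >8
x=1: not >8
x=6: not >8
x=5: not >8
x=1: not >8
x=9: >8, res = 0*2+9 = 9
x=1: not >8

9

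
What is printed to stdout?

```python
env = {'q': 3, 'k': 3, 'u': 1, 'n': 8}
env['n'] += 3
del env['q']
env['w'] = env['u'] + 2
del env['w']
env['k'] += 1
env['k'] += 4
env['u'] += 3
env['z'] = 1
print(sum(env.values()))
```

24

env['n'] = 8+3 = 11 → {'q': 3, 'k': 3, 'u': 1, 'n': 11}
del 'q' → {'k': 3, 'u': 1, 'n': 11}
env['w'] = env['u']+2 = 3 → {'k': 3, 'u': 1, 'n': 11, 'w': 3}
del 'w' → {'k': 3, 'u': 1, 'n': 11}
env['k'] = 3+1 = 4 → {'k': 4, 'u': 1, 'n': 11}
env['k'] = 4+4 = 8 → {'k': 8, 'u': 1, 'n': 11}
env['u'] = 1+3 = 4 → {'k': 8, 'u': 4, 'n': 11}
env['z'] = 1 → {'k': 8, 'u': 4, 'n': 11, 'z': 1}
sum of values = 24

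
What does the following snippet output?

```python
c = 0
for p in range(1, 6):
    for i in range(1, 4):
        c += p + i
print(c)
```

p=1,i=1: c = 0+2 = 2
p=1,i=2: c = 2+3 = 5
p=1,i=3: c = 5+4 = 9
p=2,i=1: c = 9+3 = 12
p=2,i=2: c = 12+4 = 16
p=2,i=3: c = 16+5 = 21
p=3,i=1: c = 21+4 = 25
p=3,i=2: c = 25+5 = 30
p=3,i=3: c = 30+6 = 36
p=4,i=1: c = 36+5 = 41
p=4,i=2: c = 41+6 = 47
p=4,i=3: c = 47+7 = 54
p=5,i=1: c = 54+6 = 60
p=5,i=2: c = 60+7 = 67
p=5,i=3: c = 67+8 = 75

75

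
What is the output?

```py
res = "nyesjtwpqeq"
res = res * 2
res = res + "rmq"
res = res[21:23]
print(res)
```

repeat ×2 → 'nyesjtwpqeqnyesjtwpqeq'
+ 'rmq' → 'nyesjtwpqeqnyesjtwpqeqrmq'
slice [21:23] → 'qr'

qr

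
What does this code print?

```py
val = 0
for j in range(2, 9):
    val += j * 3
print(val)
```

105

j=2: val = 0+2*3 = 6
j=3: val = 6+3*3 = 15
j=4: val = 15+4*3 = 27
j=5: val = 27+5*3 = 42
j=6: val = 42+6*3 = 60
j=7: val = 60+7*3 = 81
j=8: val = 81+8*3 = 105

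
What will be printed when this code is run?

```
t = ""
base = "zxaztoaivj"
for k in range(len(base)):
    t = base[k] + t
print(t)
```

jviaotzaxz

k=0: prepend 'z' → 'z'
k=1: prepend 'x' → 'xz'
k=2: prepend 'a' → 'axz'
k=3: prepend 'z' → 'zaxz'
k=4: prepend 't' → 'tzaxz'
k=5: prepend 'o' → 'otzaxz'
k=6: prepend 'a' → 'aotzaxz'
k=7: prepend 'i' → 'iaotzaxz'
k=8: prepend 'v' → 'viaotzaxz'
k=9: prepend 'j' → 'jviaotzaxz'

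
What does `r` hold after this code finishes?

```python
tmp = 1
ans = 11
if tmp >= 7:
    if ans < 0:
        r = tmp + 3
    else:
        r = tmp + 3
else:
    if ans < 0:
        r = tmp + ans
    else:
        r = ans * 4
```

44

tmp=1, ans=11
tmp >= 7 is False; ans < 0 is False
→ r = ans * 4 = 44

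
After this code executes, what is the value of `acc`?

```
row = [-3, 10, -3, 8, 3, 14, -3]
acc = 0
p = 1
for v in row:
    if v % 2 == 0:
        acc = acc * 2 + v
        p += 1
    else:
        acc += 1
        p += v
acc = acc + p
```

v=-3: not even, acc = 0+1 = 1; p=-2
v=10: even, acc = 1*2+10 = 12; p=-1
v=-3: not even, acc = 12+1 = 13; p=-4
v=8: even, acc = 13*2+8 = 34; p=-3
v=3: not even, acc = 34+1 = 35; p=0
v=14: even, acc = 35*2+14 = 84; p=1
v=-3: not even, acc = 84+1 = 85; p=-2
acc+p = 85+(-2) = 83

83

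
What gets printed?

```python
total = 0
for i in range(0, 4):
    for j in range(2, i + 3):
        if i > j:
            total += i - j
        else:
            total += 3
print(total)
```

i=0,j=2: not 0>2, total = 0+3 = 3
i=1,j=2: not 1>2, total = 3+3 = 6
i=1,j=3: not 1>3, total = 6+3 = 9
i=2,j=2: not 2>2, total = 9+3 = 12
i=2,j=3: not 2>3, total = 12+3 = 15
i=2,j=4: not 2>4, total = 15+3 = 18
i=3,j=2: 3>2, total = 18+1 = 19
i=3,j=3: not 3>3, total = 19+3 = 22
i=3,j=4: not 3>4, total = 22+3 = 25
i=3,j=5: not 3>5, total = 25+3 = 28

28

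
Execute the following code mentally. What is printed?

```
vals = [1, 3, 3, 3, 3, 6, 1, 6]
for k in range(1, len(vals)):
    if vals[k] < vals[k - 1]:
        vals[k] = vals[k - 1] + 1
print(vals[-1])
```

k=1: 3>=1, unchanged → [1, 3, 3, 3, 3, 6, 1, 6]
k=2: 3>=3, unchanged → [1, 3, 3, 3, 3, 6, 1, 6]
k=3: 3>=3, unchanged → [1, 3, 3, 3, 3, 6, 1, 6]
k=4: 3>=3, unchanged → [1, 3, 3, 3, 3, 6, 1, 6]
k=5: 6>=3, unchanged → [1, 3, 3, 3, 3, 6, 1, 6]
k=6: 1<6, vals[6] = 6+1 = 7 → [1, 3, 3, 3, 3, 6, 7, 6]
k=7: 6<7, vals[7] = 7+1 = 8 → [1, 3, 3, 3, 3, 6, 7, 8]

8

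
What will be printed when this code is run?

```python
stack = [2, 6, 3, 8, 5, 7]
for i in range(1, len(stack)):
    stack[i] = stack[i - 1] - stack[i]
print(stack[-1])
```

-27

i=1: stack[1] = 2-6 = -4 → [2, -4, 3, 8, 5, 7]
i=2: stack[2] = (-4)-3 = -7 → [2, -4, -7, 8, 5, 7]
i=3: stack[3] = (-7)-8 = -15 → [2, -4, -7, -15, 5, 7]
i=4: stack[4] = (-15)-5 = -20 → [2, -4, -7, -15, -20, 7]
i=5: stack[5] = (-20)-7 = -27 → [2, -4, -7, -15, -20, -27]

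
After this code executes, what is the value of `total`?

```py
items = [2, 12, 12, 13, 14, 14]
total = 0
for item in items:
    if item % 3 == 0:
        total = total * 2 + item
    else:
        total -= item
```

item=2: not %3==0, total = 0-2 = -2
item=12: %3==0, total = (-2)*2+12 = 8
item=12: %3==0, total = 8*2+12 = 28
item=13: not %3==0, total = 28-13 = 15
item=14: not %3==0, total = 15-14 = 1
item=14: not %3==0, total = 1-14 = -13

-13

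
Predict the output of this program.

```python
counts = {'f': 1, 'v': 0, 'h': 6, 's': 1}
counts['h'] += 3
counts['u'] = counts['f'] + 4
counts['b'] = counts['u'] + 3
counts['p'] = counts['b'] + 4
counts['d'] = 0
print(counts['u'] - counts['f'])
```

4

counts['h'] = 6+3 = 9 → {'f': 1, 'v': 0, 'h': 9, 's': 1}
counts['u'] = counts['f']+4 = 5 → {'f': 1, 'v': 0, 'h': 9, 's': 1, 'u': 5}
counts['b'] = counts['u']+3 = 8 → {'f': 1, 'v': 0, 'h': 9, 's': 1, 'u': 5, 'b': 8}
counts['p'] = counts['b']+4 = 12 → {'f': 1, 'v': 0, 'h': 9, 's': 1, 'u': 5, 'b': 8, 'p': 12}
counts['d'] = 0 → {'f': 1, 'v': 0, 'h': 9, 's': 1, 'u': 5, 'b': 8, 'p': 12, 'd': 0}
counts['u']-counts['f'] = 5-1 = 4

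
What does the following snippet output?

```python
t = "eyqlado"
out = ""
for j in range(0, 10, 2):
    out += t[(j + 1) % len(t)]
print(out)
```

j=0: add t[1]='y' → 'y'
j=2: add t[3]='l' → 'yl'
j=4: add t[5]='d' → 'yld'
j=6: add t[0]='e' → 'ylde'
j=8: add t[2]='q' → 'yldeq'

yldeq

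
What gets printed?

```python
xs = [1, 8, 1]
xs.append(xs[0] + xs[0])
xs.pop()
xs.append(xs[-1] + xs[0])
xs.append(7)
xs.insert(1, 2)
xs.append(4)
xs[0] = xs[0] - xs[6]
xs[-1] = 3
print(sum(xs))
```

append xs[0]+xs[0] = 1+1 = 2 → [1, 8, 1, 2]
pop() removes 2 → [1, 8, 1]
append xs[-1]+xs[0] = 1+1 = 2 → [1, 8, 1, 2]
append 7 → [1, 8, 1, 2, 7]
insert 2 at 1 → [1, 2, 8, 1, 2, 7]
append 4 → [1, 2, 8, 1, 2, 7, 4]
xs[0] = xs[0]-xs[6] = 1-4 = -3 → [-3, 2, 8, 1, 2, 7, 4]
xs[-1] = 3 → [-3, 2, 8, 1, 2, 7, 3]
sum = 20

20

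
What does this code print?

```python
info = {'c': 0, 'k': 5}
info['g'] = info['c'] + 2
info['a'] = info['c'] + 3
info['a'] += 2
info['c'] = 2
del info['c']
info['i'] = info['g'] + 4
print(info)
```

{'k': 5, 'g': 2, 'a': 5, 'i': 6}

info['g'] = info['c']+2 = 2 → {'c': 0, 'k': 5, 'g': 2}
info['a'] = info['c']+3 = 3 → {'c': 0, 'k': 5, 'g': 2, 'a': 3}
info['a'] = 3+2 = 5 → {'c': 0, 'k': 5, 'g': 2, 'a': 5}
info['c'] = 2 → {'c': 2, 'k': 5, 'g': 2, 'a': 5}
del 'c' → {'k': 5, 'g': 2, 'a': 5}
info['i'] = info['g']+4 = 6 → {'k': 5, 'g': 2, 'a': 5, 'i': 6}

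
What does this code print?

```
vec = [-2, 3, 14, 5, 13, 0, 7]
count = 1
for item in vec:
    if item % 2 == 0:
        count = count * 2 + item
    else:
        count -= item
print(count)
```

item=-2: even, count = 1*2+(-2) = 0
item=3: not even, count = 0-3 = -3
item=14: even, count = (-3)*2+14 = 8
item=5: not even, count = 8-5 = 3
item=13: not even, count = 3-13 = -10
item=0: even, count = (-10)*2+0 = -20
item=7: not even, count = (-20)-7 = -27

-27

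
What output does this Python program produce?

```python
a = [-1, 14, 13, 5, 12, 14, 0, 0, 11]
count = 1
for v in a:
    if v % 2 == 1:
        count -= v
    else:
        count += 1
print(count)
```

v=-1: odd, count = 1-(-1) = 2
v=14: not odd, count = 2+1 = 3
v=13: odd, count = 3-13 = -10
v=5: odd, count = (-10)-5 = -15
v=12: not odd, count = (-15)+1 = -14
v=14: not odd, count = (-14)+1 = -13
v=0: not odd, count = (-13)+1 = -12
v=0: not odd, count = (-12)+1 = -11
v=11: odd, count = (-11)-11 = -22

-22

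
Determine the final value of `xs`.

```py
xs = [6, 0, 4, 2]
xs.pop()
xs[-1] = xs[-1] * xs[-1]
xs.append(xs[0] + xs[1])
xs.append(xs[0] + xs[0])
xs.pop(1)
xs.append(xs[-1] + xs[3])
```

[6, 16, 6, 12, 24]

pop() removes 2 → [6, 0, 4]
xs[-1] = xs[-1]*xs[-1] = 4*4 = 16 → [6, 0, 16]
append xs[0]+xs[1] = 6+0 = 6 → [6, 0, 16, 6]
append xs[0]+xs[0] = 6+6 = 12 → [6, 0, 16, 6, 12]
pop(1) removes 0 → [6, 16, 6, 12]
append xs[-1]+xs[3] = 12+12 = 24 → [6, 16, 6, 12, 24]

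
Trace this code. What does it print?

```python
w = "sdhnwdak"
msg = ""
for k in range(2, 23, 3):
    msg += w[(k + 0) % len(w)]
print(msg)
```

hdsnadw

k=2: add w[2]='h' → 'h'
k=5: add w[5]='d' → 'hd'
k=8: add w[0]='s' → 'hds'
k=11: add w[3]='n' → 'hdsn'
k=14: add w[6]='a' → 'hdsna'
k=17: add w[1]='d' → 'hdsnad'
k=20: add w[4]='w' → 'hdsnadw'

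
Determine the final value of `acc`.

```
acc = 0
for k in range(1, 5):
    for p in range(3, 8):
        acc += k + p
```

150

k=1,p=3: acc = 0+4 = 4
k=1,p=4: acc = 4+5 = 9
k=1,p=5: acc = 9+6 = 15
k=1,p=6: acc = 15+7 = 22
k=1,p=7: acc = 22+8 = 30
k=2,p=3: acc = 30+5 = 35
k=2,p=4: acc = 35+6 = 41
k=2,p=5: acc = 41+7 = 48
k=2,p=6: acc = 48+8 = 56
k=2,p=7: acc = 56+9 = 65
k=3,p=3: acc = 65+6 = 71
k=3,p=4: acc = 71+7 = 78
k=3,p=5: acc = 78+8 = 86
k=3,p=6: acc = 86+9 = 95
k=3,p=7: acc = 95+10 = 105
k=4,p=3: acc = 105+7 = 112
k=4,p=4: acc = 112+8 = 120
k=4,p=5: acc = 120+9 = 129
k=4,p=6: acc = 129+10 = 139
k=4,p=7: acc = 139+11 = 150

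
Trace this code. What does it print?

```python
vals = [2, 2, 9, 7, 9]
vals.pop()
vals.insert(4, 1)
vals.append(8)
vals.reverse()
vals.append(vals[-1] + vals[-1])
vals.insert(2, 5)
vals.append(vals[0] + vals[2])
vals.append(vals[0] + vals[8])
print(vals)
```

[8, 1, 5, 7, 9, 2, 2, 4, 13, 21]

pop() removes 9 → [2, 2, 9, 7]
insert 1 at 4 → [2, 2, 9, 7, 1]
append 8 → [2, 2, 9, 7, 1, 8]
reverse → [8, 1, 7, 9, 2, 2]
append vals[-1]+vals[-1] = 2+2 = 4 → [8, 1, 7, 9, 2, 2, 4]
insert 5 at 2 → [8, 1, 5, 7, 9, 2, 2, 4]
append vals[0]+vals[2] = 8+5 = 13 → [8, 1, 5, 7, 9, 2, 2, 4, 13]
append vals[0]+vals[8] = 8+13 = 21 → [8, 1, 5, 7, 9, 2, 2, 4, 13, 21]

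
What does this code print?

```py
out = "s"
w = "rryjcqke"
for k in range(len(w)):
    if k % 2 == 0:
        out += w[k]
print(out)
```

sryck

k=0: add 'r' → 'sr'
k=1: skip
k=2: add 'y' → 'sry'
k=3: skip
k=4: add 'c' → 'sryc'
k=5: skip
k=6: add 'k' → 'sryck'
k=7: skip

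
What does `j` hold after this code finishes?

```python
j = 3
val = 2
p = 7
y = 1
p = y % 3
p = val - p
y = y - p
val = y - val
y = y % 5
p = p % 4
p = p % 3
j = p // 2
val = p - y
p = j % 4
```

p = 1%3 = 1
p = 2-1 = 1
y = 1-1 = 0
val = 0-2 = -2
y = 0%5 = 0
p = 1%4 = 1
p = 1%3 = 1
j = 1//2 = 0
val = 1-0 = 1
p = 0%4 = 0

0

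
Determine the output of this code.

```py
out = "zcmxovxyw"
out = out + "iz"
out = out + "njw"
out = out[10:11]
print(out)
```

z

+ 'iz' → 'zcmxovxywiz'
+ 'njw' → 'zcmxovxywiznjw'
slice [10:11] → 'z'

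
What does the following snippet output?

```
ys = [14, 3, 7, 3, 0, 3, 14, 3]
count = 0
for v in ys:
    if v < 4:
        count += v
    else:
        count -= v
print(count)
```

-23

v=14: not <4, count = 0-14 = -14
v=3: <4, count = (-14)+3 = -11
v=7: not <4, count = (-11)-7 = -18
v=3: <4, count = (-18)+3 = -15
v=0: <4, count = (-15)+0 = -15
v=3: <4, count = (-15)+3 = -12
v=14: not <4, count = (-12)-14 = -26
v=3: <4, count = (-26)+3 = -23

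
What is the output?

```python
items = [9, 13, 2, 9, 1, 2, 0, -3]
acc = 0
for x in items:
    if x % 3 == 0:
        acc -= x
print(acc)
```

x=9: %3==0, acc = 0-9 = -9
x=13: not %3==0
x=2: not %3==0
x=9: %3==0, acc = (-9)-9 = -18
x=1: not %3==0
x=2: not %3==0
x=0: %3==0, acc = (-18)-0 = -18
x=-3: %3==0, acc = (-18)-(-3) = -15

-15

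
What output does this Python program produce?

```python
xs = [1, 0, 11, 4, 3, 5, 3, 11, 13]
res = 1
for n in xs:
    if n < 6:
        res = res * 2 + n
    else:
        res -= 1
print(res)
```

n=1: <6, res = 1*2+1 = 3
n=0: <6, res = 3*2+0 = 6
n=11: not <6, res = 6-1 = 5
n=4: <6, res = 5*2+4 = 14
n=3: <6, res = 14*2+3 = 31
n=5: <6, res = 31*2+5 = 67
n=3: <6, res = 67*2+3 = 137
n=11: not <6, res = 137-1 = 136
n=13: not <6, res = 136-1 = 135

135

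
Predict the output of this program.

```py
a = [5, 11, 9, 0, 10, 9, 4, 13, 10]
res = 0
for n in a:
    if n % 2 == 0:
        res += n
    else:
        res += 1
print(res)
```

n=5: not even, res = 0+1 = 1
n=11: not even, res = 1+1 = 2
n=9: not even, res = 2+1 = 3
n=0: even, res = 3+0 = 3
n=10: even, res = 3+10 = 13
n=9: not even, res = 13+1 = 14
n=4: even, res = 14+4 = 18
n=13: not even, res = 18+1 = 19
n=10: even, res = 19+10 = 29

29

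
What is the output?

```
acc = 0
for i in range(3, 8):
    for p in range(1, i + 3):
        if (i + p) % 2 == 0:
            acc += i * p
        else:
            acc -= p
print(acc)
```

387

i=3,p=1: even sum, acc = 0+3 = 3
i=3,p=2: odd sum, acc = 3-2 = 1
i=3,p=3: even sum, acc = 1+9 = 10
i=3,p=4: odd sum, acc = 10-4 = 6
i=3,p=5: even sum, acc = 6+15 = 21
i=4,p=1: odd sum, acc = 21-1 = 20
i=4,p=2: even sum, acc = 20+8 = 28
i=4,p=3: odd sum, acc = 28-3 = 25
i=4,p=4: even sum, acc = 25+16 = 41
i=4,p=5: odd sum, acc = 41-5 = 36
i=4,p=6: even sum, acc = 36+24 = 60
i=5,p=1: even sum, acc = 60+5 = 65
i=5,p=2: odd sum, acc = 65-2 = 63
i=5,p=3: even sum, acc = 63+15 = 78
i=5,p=4: odd sum, acc = 78-4 = 74
i=5,p=5: even sum, acc = 74+25 = 99
i=5,p=6: odd sum, acc = 99-6 = 93
i=5,p=7: even sum, acc = 93+35 = 128
i=6,p=1: odd sum, acc = 128-1 = 127
i=6,p=2: even sum, acc = 127+12 = 139
i=6,p=3: odd sum, acc = 139-3 = 136
i=6,p=4: even sum, acc = 136+24 = 160
i=6,p=5: odd sum, acc = 160-5 = 155
i=6,p=6: even sum, acc = 155+36 = 191
i=6,p=7: odd sum, acc = 191-7 = 184
i=6,p=8: even sum, acc = 184+48 = 232
i=7,p=1: even sum, acc = 232+7 = 239
i=7,p=2: odd sum, acc = 239-2 = 237
i=7,p=3: even sum, acc = 237+21 = 258
i=7,p=4: odd sum, acc = 258-4 = 254
i=7,p=5: even sum, acc = 254+35 = 289
i=7,p=6: odd sum, acc = 289-6 = 283
i=7,p=7: even sum, acc = 283+49 = 332
i=7,p=8: odd sum, acc = 332-8 = 324
i=7,p=9: even sum, acc = 324+63 = 387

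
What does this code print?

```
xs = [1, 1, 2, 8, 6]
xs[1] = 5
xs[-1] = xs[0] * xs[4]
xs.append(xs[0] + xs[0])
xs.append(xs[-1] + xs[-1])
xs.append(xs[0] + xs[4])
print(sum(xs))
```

35

xs[1] = 5 → [1, 5, 2, 8, 6]
xs[-1] = xs[0]*xs[4] = 1*6 = 6 → [1, 5, 2, 8, 6]
append xs[0]+xs[0] = 1+1 = 2 → [1, 5, 2, 8, 6, 2]
append xs[-1]+xs[-1] = 2+2 = 4 → [1, 5, 2, 8, 6, 2, 4]
append xs[0]+xs[4] = 1+6 = 7 → [1, 5, 2, 8, 6, 2, 4, 7]
sum = 35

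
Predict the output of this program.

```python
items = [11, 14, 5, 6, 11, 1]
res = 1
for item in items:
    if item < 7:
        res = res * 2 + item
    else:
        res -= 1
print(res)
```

item=11: not <7, res = 1-1 = 0
item=14: not <7, res = 0-1 = -1
item=5: <7, res = (-1)*2+5 = 3
item=6: <7, res = 3*2+6 = 12
item=11: not <7, res = 12-1 = 11
item=1: <7, res = 11*2+1 = 23

23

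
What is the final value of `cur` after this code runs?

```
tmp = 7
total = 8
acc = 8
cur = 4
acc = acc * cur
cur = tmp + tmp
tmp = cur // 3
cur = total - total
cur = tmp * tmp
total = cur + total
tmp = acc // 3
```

acc = 8*4 = 32
cur = 7+7 = 14
tmp = 14//3 = 4
cur = 8-8 = 0
cur = 4*4 = 16
total = 16+8 = 24
tmp = 32//3 = 10

16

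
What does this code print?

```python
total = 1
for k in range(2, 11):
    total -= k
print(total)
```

k=2: total = 1-2 = -1
k=3: total = (-1)-3 = -4
k=4: total = (-4)-4 = -8
k=5: total = (-8)-5 = -13
k=6: total = (-13)-6 = -19
k=7: total = (-19)-7 = -26
k=8: total = (-26)-8 = -34
k=9: total = (-34)-9 = -43
k=10: total = (-43)-10 = -53

-53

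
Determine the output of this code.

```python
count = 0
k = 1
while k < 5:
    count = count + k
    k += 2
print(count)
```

k=1: count = 0+1 = 1
k=3: count = 1+3 = 4

4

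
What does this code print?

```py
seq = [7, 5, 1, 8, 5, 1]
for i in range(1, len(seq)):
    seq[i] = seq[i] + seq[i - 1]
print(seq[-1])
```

27

i=1: seq[1] = 5+7 = 12 → [7, 12, 1, 8, 5, 1]
i=2: seq[2] = 1+12 = 13 → [7, 12, 13, 8, 5, 1]
i=3: seq[3] = 8+13 = 21 → [7, 12, 13, 21, 5, 1]
i=4: seq[4] = 5+21 = 26 → [7, 12, 13, 21, 26, 1]
i=5: seq[5] = 1+26 = 27 → [7, 12, 13, 21, 26, 27]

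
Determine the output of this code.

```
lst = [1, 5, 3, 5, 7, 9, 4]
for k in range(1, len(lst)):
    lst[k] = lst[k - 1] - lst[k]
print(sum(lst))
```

-101

k=1: lst[1] = 1-5 = -4 → [1, -4, 3, 5, 7, 9, 4]
k=2: lst[2] = (-4)-3 = -7 → [1, -4, -7, 5, 7, 9, 4]
k=3: lst[3] = (-7)-5 = -12 → [1, -4, -7, -12, 7, 9, 4]
k=4: lst[4] = (-12)-7 = -19 → [1, -4, -7, -12, -19, 9, 4]
k=5: lst[5] = (-19)-9 = -28 → [1, -4, -7, -12, -19, -28, 4]
k=6: lst[6] = (-28)-4 = -32 → [1, -4, -7, -12, -19, -28, -32]
sum = -101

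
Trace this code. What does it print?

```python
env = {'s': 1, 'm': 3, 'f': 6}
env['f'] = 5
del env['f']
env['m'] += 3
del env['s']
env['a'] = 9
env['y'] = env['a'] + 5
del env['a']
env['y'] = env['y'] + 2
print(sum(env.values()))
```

22

env['f'] = 5 → {'s': 1, 'm': 3, 'f': 5}
del 'f' → {'s': 1, 'm': 3}
env['m'] = 3+3 = 6 → {'s': 1, 'm': 6}
del 's' → {'m': 6}
env['a'] = 9 → {'m': 6, 'a': 9}
env['y'] = env['a']+5 = 14 → {'m': 6, 'a': 9, 'y': 14}
del 'a' → {'m': 6, 'y': 14}
env['y'] = env['y']+2 = 16 → {'m': 6, 'y': 16}
sum of values = 22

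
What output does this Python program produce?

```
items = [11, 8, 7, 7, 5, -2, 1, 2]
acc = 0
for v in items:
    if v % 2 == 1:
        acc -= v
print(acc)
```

v=11: odd, acc = 0-11 = -11
v=8: not odd
v=7: odd, acc = (-11)-7 = -18
v=7: odd, acc = (-18)-7 = -25
v=5: odd, acc = (-25)-5 = -30
v=-2: not odd
v=1: odd, acc = (-30)-1 = -31
v=2: not odd

-31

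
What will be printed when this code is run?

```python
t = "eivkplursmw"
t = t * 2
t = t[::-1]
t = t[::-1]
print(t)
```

repeat ×2 → 'eivkplursmweivkplursmw'
reverse → 'wmsrulpkviewmsrulpkvie'
reverse → 'eivkplursmweivkplursmw'

eivkplursmweivkplursmw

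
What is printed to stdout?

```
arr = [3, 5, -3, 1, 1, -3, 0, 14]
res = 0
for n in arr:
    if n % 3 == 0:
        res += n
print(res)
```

n=3: %3==0, res = 0+3 = 3
n=5: not %3==0
n=-3: %3==0, res = 3+(-3) = 0
n=1: not %3==0
n=1: not %3==0
n=-3: %3==0, res = 0+(-3) = -3
n=0: %3==0, res = (-3)+0 = -3
n=14: not %3==0

-3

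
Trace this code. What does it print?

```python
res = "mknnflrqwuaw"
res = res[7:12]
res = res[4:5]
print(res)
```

slice [7:12] → 'qwuaw'
slice [4:5] → 'w'

w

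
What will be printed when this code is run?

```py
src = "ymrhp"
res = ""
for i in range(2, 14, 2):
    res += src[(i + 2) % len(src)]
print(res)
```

pmhyrp

i=2: add src[4]='p' → 'p'
i=4: add src[1]='m' → 'pm'
i=6: add src[3]='h' → 'pmh'
i=8: add src[0]='y' → 'pmhy'
i=10: add src[2]='r' → 'pmhyr'
i=12: add src[4]='p' → 'pmhyrp'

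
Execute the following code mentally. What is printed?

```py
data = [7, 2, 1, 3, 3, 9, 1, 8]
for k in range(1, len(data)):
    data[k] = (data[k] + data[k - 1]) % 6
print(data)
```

[7, 3, 4, 1, 4, 1, 2, 4]

k=1: data[1] = (2+7)%6 = 3 → [7, 3, 1, 3, 3, 9, 1, 8]
k=2: data[2] = (1+3)%6 = 4 → [7, 3, 4, 3, 3, 9, 1, 8]
k=3: data[3] = (3+4)%6 = 1 → [7, 3, 4, 1, 3, 9, 1, 8]
k=4: data[4] = (3+1)%6 = 4 → [7, 3, 4, 1, 4, 9, 1, 8]
k=5: data[5] = (9+4)%6 = 1 → [7, 3, 4, 1, 4, 1, 1, 8]
k=6: data[6] = (1+1)%6 = 2 → [7, 3, 4, 1, 4, 1, 2, 8]
k=7: data[7] = (8+2)%6 = 4 → [7, 3, 4, 1, 4, 1, 2, 4]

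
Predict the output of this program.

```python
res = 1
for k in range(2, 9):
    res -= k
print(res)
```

k=2: res = 1-2 = -1
k=3: res = (-1)-3 = -4
k=4: res = (-4)-4 = -8
k=5: res = (-8)-5 = -13
k=6: res = (-13)-6 = -19
k=7: res = (-19)-7 = -26
k=8: res = (-26)-8 = -34

-34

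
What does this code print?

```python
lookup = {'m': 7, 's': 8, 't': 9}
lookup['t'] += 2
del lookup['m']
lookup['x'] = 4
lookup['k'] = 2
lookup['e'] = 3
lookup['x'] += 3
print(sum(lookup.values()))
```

31

lookup['t'] = 9+2 = 11 → {'m': 7, 's': 8, 't': 11}
del 'm' → {'s': 8, 't': 11}
lookup['x'] = 4 → {'s': 8, 't': 11, 'x': 4}
lookup['k'] = 2 → {'s': 8, 't': 11, 'x': 4, 'k': 2}
lookup['e'] = 3 → {'s': 8, 't': 11, 'x': 4, 'k': 2, 'e': 3}
lookup['x'] = 4+3 = 7 → {'s': 8, 't': 11, 'x': 7, 'k': 2, 'e': 3}
sum of values = 31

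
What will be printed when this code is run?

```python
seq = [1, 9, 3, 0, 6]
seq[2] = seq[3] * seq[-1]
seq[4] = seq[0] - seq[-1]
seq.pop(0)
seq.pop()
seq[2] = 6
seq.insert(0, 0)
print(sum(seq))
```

15

seq[2] = seq[3]*seq[-1] = 0*6 = 0 → [1, 9, 0, 0, 6]
seq[4] = seq[0]-seq[-1] = 1-6 = -5 → [1, 9, 0, 0, -5]
pop(0) removes 1 → [9, 0, 0, -5]
pop() removes -5 → [9, 0, 0]
seq[2] = 6 → [9, 0, 6]
insert 0 at 0 → [0, 9, 0, 6]
sum = 15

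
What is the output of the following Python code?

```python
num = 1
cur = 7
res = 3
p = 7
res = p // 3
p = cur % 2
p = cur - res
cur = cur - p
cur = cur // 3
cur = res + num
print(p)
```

res = 7//3 = 2
p = 7%2 = 1
p = 7-2 = 5
cur = 7-5 = 2
cur = 2//3 = 0
cur = 2+1 = 3

5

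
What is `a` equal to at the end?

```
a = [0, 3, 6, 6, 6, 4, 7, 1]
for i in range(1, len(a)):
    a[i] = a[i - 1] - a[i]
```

i=1: a[1] = 0-3 = -3 → [0, -3, 6, 6, 6, 4, 7, 1]
i=2: a[2] = (-3)-6 = -9 → [0, -3, -9, 6, 6, 4, 7, 1]
i=3: a[3] = (-9)-6 = -15 → [0, -3, -9, -15, 6, 4, 7, 1]
i=4: a[4] = (-15)-6 = -21 → [0, -3, -9, -15, -21, 4, 7, 1]
i=5: a[5] = (-21)-4 = -25 → [0, -3, -9, -15, -21, -25, 7, 1]
i=6: a[6] = (-25)-7 = -32 → [0, -3, -9, -15, -21, -25, -32, 1]
i=7: a[7] = (-32)-1 = -33 → [0, -3, -9, -15, -21, -25, -32, -33]

[0, -3, -9, -15, -21, -25, -32, -33]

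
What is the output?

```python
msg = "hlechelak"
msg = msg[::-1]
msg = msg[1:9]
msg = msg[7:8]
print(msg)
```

reverse → 'kalehcelh'
slice [1:9] → 'alehcelh'
slice [7:8] → 'h'

h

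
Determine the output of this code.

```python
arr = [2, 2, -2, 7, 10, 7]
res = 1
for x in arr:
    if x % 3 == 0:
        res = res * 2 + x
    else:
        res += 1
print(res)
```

x=2: not %3==0, res = 1+1 = 2
x=2: not %3==0, res = 2+1 = 3
x=-2: not %3==0, res = 3+1 = 4
x=7: not %3==0, res = 4+1 = 5
x=10: not %3==0, res = 5+1 = 6
x=7: not %3==0, res = 6+1 = 7

7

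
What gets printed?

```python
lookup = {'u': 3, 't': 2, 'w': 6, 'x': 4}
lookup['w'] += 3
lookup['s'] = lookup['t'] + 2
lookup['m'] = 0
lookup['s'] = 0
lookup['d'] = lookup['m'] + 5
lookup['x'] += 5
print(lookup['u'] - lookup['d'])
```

-2

lookup['w'] = 6+3 = 9 → {'u': 3, 't': 2, 'w': 9, 'x': 4}
lookup['s'] = lookup['t']+2 = 4 → {'u': 3, 't': 2, 'w': 9, 'x': 4, 's': 4}
lookup['m'] = 0 → {'u': 3, 't': 2, 'w': 9, 'x': 4, 's': 4, 'm': 0}
lookup['s'] = 0 → {'u': 3, 't': 2, 'w': 9, 'x': 4, 's': 0, 'm': 0}
lookup['d'] = lookup['m']+5 = 5 → {'u': 3, 't': 2, 'w': 9, 'x': 4, 's': 0, 'm': 0, 'd': 5}
lookup['x'] = 4+5 = 9 → {'u': 3, 't': 2, 'w': 9, 'x': 9, 's': 0, 'm': 0, 'd': 5}
lookup['u']-lookup['d'] = 3-5 = -2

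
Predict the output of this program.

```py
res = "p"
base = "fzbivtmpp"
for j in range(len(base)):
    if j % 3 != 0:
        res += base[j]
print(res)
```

j=0: skip
j=1: add 'z' → 'pz'
j=2: add 'b' → 'pzb'
j=3: skip
j=4: add 'v' → 'pzbv'
j=5: add 't' → 'pzbvt'
j=6: skip
j=7: add 'p' → 'pzbvtp'
j=8: add 'p' → 'pzbvtpp'

pzbvtpp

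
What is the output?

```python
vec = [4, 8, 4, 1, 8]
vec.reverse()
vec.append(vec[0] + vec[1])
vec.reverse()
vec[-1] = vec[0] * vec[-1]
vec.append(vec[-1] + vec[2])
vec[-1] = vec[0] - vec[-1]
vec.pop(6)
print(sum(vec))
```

reverse → [8, 1, 4, 8, 4]
append vec[0]+vec[1] = 8+1 = 9 → [8, 1, 4, 8, 4, 9]
reverse → [9, 4, 8, 4, 1, 8]
vec[-1] = vec[0]*vec[-1] = 9*8 = 72 → [9, 4, 8, 4, 1, 72]
append vec[-1]+vec[2] = 72+8 = 80 → [9, 4, 8, 4, 1, 72, 80]
vec[-1] = vec[0]-vec[-1] = 9-80 = -71 → [9, 4, 8, 4, 1, 72, -71]
pop(6) removes -71 → [9, 4, 8, 4, 1, 72]
sum = 98

98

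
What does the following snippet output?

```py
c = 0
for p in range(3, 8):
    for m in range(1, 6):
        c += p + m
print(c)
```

p=3,m=1: c = 0+4 = 4
p=3,m=2: c = 4+5 = 9
p=3,m=3: c = 9+6 = 15
p=3,m=4: c = 15+7 = 22
p=3,m=5: c = 22+8 = 30
p=4,m=1: c = 30+5 = 35
p=4,m=2: c = 35+6 = 41
p=4,m=3: c = 41+7 = 48
p=4,m=4: c = 48+8 = 56
p=4,m=5: c = 56+9 = 65
p=5,m=1: c = 65+6 = 71
p=5,m=2: c = 71+7 = 78
p=5,m=3: c = 78+8 = 86
p=5,m=4: c = 86+9 = 95
p=5,m=5: c = 95+10 = 105
p=6,m=1: c = 105+7 = 112
p=6,m=2: c = 112+8 = 120
p=6,m=3: c = 120+9 = 129
p=6,m=4: c = 129+10 = 139
p=6,m=5: c = 139+11 = 150
p=7,m=1: c = 150+8 = 158
p=7,m=2: c = 158+9 = 167
p=7,m=3: c = 167+10 = 177
p=7,m=4: c = 177+11 = 188
p=7,m=5: c = 188+12 = 200

200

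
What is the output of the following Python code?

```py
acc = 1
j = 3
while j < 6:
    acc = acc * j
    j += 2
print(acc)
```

15

j=3: acc = 1*3 = 3
j=5: acc = 3*5 = 15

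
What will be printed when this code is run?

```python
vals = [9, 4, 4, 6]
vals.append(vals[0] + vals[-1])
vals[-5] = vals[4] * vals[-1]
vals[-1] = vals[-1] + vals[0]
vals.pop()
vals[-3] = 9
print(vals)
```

append vals[0]+vals[-1] = 9+6 = 15 → [9, 4, 4, 6, 15]
vals[-5] = vals[4]*vals[-1] = 15*15 = 225 → [225, 4, 4, 6, 15]
vals[-1] = vals[-1]+vals[0] = 15+225 = 240 → [225, 4, 4, 6, 240]
pop() removes 240 → [225, 4, 4, 6]
vals[-3] = 9 → [225, 9, 4, 6]

[225, 9, 4, 6]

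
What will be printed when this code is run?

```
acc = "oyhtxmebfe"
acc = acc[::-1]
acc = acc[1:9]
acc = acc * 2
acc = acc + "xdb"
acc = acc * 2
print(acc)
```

fbemxthyfbemxthyxdbfbemxthyfbemxthyxdb

reverse → 'efbemxthyo'
slice [1:9] → 'fbemxthy'
repeat ×2 → 'fbemxthyfbemxthy'
+ 'xdb' → 'fbemxthyfbemxthyxdb'
repeat ×2 → 'fbemxthyfbemxthyxdbfbemxthyfbemxthyxdb'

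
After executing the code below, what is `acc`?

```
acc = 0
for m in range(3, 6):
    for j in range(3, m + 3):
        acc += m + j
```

m=3,j=3: acc = 0+6 = 6
m=3,j=4: acc = 6+7 = 13
m=3,j=5: acc = 13+8 = 21
m=4,j=3: acc = 21+7 = 28
m=4,j=4: acc = 28+8 = 36
m=4,j=5: acc = 36+9 = 45
m=4,j=6: acc = 45+10 = 55
m=5,j=3: acc = 55+8 = 63
m=5,j=4: acc = 63+9 = 72
m=5,j=5: acc = 72+10 = 82
m=5,j=6: acc = 82+11 = 93
m=5,j=7: acc = 93+12 = 105

105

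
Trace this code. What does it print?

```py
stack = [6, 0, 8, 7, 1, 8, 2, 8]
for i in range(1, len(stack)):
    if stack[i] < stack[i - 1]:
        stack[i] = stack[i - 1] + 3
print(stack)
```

i=1: 0<6, stack[1] = 6+3 = 9 → [6, 9, 8, 7, 1, 8, 2, 8]
i=2: 8<9, stack[2] = 9+3 = 12 → [6, 9, 12, 7, 1, 8, 2, 8]
i=3: 7<12, stack[3] = 12+3 = 15 → [6, 9, 12, 15, 1, 8, 2, 8]
i=4: 1<15, stack[4] = 15+3 = 18 → [6, 9, 12, 15, 18, 8, 2, 8]
i=5: 8<18, stack[5] = 18+3 = 21 → [6, 9, 12, 15, 18, 21, 2, 8]
i=6: 2<21, stack[6] = 21+3 = 24 → [6, 9, 12, 15, 18, 21, 24, 8]
i=7: 8<24, stack[7] = 24+3 = 27 → [6, 9, 12, 15, 18, 21, 24, 27]

[6, 9, 12, 15, 18, 21, 24, 27]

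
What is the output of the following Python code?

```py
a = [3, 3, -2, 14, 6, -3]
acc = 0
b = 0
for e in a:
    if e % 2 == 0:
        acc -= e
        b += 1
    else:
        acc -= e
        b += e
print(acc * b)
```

e=3: not even, acc = 0-3 = -3; b=3
e=3: not even, acc = (-3)-3 = -6; b=6
e=-2: even, acc = (-6)-(-2) = -4; b=7
e=14: even, acc = (-4)-14 = -18; b=8
e=6: even, acc = (-18)-6 = -24; b=9
e=-3: not even, acc = (-24)-(-3) = -21; b=6
acc*b = (-21)*6 = -126

-126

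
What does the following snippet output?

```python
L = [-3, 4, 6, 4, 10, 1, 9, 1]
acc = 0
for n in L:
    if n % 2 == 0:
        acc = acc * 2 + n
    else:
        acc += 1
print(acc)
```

93

n=-3: not even, acc = 0+1 = 1
n=4: even, acc = 1*2+4 = 6
n=6: even, acc = 6*2+6 = 18
n=4: even, acc = 18*2+4 = 40
n=10: even, acc = 40*2+10 = 90
n=1: not even, acc = 90+1 = 91
n=9: not even, acc = 91+1 = 92
n=1: not even, acc = 92+1 = 93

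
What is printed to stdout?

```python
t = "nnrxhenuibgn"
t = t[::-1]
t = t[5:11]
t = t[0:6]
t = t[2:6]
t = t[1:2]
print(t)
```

x

reverse → 'ngbiunehxrnn'
slice [5:11] → 'nehxrn'
slice [0:6] → 'nehxrn'
slice [2:6] → 'hxrn'
slice [1:2] → 'x'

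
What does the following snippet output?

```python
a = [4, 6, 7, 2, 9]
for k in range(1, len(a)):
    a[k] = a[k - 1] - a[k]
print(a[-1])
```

-20

k=1: a[1] = 4-6 = -2 → [4, -2, 7, 2, 9]
k=2: a[2] = (-2)-7 = -9 → [4, -2, -9, 2, 9]
k=3: a[3] = (-9)-2 = -11 → [4, -2, -9, -11, 9]
k=4: a[4] = (-11)-9 = -20 → [4, -2, -9, -11, -20]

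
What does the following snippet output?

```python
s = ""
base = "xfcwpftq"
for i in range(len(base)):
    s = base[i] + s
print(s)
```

i=0: prepend 'x' → 'x'
i=1: prepend 'f' → 'fx'
i=2: prepend 'c' → 'cfx'
i=3: prepend 'w' → 'wcfx'
i=4: prepend 'p' → 'pwcfx'
i=5: prepend 'f' → 'fpwcfx'
i=6: prepend 't' → 'tfpwcfx'
i=7: prepend 'q' → 'qtfpwcfx'

qtfpwcfx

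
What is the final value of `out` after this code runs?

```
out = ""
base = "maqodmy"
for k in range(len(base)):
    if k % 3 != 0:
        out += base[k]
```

'aqdm'

k=0: skip
k=1: add 'a' → 'a'
k=2: add 'q' → 'aq'
k=3: skip
k=4: add 'd' → 'aqd'
k=5: add 'm' → 'aqdm'
k=6: skip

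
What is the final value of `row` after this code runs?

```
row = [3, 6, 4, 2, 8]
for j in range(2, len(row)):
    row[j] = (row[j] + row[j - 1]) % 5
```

j=2: row[2] = (4+6)%5 = 0 → [3, 6, 0, 2, 8]
j=3: row[3] = (2+0)%5 = 2 → [3, 6, 0, 2, 8]
j=4: row[4] = (8+2)%5 = 0 → [3, 6, 0, 2, 0]

[3, 6, 0, 2, 0]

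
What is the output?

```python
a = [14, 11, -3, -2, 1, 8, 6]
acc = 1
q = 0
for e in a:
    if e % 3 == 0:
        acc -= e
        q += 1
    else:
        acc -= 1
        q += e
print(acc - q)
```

-41

e=14: not %3==0, acc = 1-1 = 0; q=14
e=11: not %3==0, acc = 0-1 = -1; q=25
e=-3: %3==0, acc = (-1)-(-3) = 2; q=26
e=-2: not %3==0, acc = 2-1 = 1; q=24
e=1: not %3==0, acc = 1-1 = 0; q=25
e=8: not %3==0, acc = 0-1 = -1; q=33
e=6: %3==0, acc = (-1)-6 = -7; q=34
acc-q = (-7)-34 = -41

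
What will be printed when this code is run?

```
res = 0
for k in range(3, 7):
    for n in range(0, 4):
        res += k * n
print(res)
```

108

k=3,n=0: res = 0+0 = 0
k=3,n=1: res = 0+3 = 3
k=3,n=2: res = 3+6 = 9
k=3,n=3: res = 9+9 = 18
k=4,n=0: res = 18+0 = 18
k=4,n=1: res = 18+4 = 22
k=4,n=2: res = 22+8 = 30
k=4,n=3: res = 30+12 = 42
k=5,n=0: res = 42+0 = 42
k=5,n=1: res = 42+5 = 47
k=5,n=2: res = 47+10 = 57
k=5,n=3: res = 57+15 = 72
k=6,n=0: res = 72+0 = 72
k=6,n=1: res = 72+6 = 78
k=6,n=2: res = 78+12 = 90
k=6,n=3: res = 90+18 = 108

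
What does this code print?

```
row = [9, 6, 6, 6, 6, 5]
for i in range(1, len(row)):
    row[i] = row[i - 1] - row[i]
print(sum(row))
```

i=1: row[1] = 9-6 = 3 → [9, 3, 6, 6, 6, 5]
i=2: row[2] = 3-6 = -3 → [9, 3, -3, 6, 6, 5]
i=3: row[3] = (-3)-6 = -9 → [9, 3, -3, -9, 6, 5]
i=4: row[4] = (-9)-6 = -15 → [9, 3, -3, -9, -15, 5]
i=5: row[5] = (-15)-5 = -20 → [9, 3, -3, -9, -15, -20]
sum = -35

-35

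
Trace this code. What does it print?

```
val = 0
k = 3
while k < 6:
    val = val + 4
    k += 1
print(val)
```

k=3: val = 0+4 = 4
k=4: val = 4+4 = 8
k=5: val = 8+4 = 12

12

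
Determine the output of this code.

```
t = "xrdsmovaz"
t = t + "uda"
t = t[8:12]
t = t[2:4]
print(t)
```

da

+ 'uda' → 'xrdsmovazuda'
slice [8:12] → 'zuda'
slice [2:4] → 'da'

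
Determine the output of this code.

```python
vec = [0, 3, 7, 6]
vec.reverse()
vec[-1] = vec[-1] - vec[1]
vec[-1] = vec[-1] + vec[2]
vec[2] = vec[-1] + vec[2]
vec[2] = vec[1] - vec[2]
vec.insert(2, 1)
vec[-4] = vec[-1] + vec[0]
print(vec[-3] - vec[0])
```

reverse → [6, 7, 3, 0]
vec[-1] = vec[-1]-vec[1] = 0-7 = -7 → [6, 7, 3, -7]
vec[-1] = vec[-1]+vec[2] = (-7)+3 = -4 → [6, 7, 3, -4]
vec[2] = vec[-1]+vec[2] = (-4)+3 = -1 → [6, 7, -1, -4]
vec[2] = vec[1]-vec[2] = 7-(-1) = 8 → [6, 7, 8, -4]
insert 1 at 2 → [6, 7, 1, 8, -4]
vec[-4] = vec[-1]+vec[0] = (-4)+6 = 2 → [6, 2, 1, 8, -4]
vec[-3]-vec[0] = 1-6 = -5

-5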